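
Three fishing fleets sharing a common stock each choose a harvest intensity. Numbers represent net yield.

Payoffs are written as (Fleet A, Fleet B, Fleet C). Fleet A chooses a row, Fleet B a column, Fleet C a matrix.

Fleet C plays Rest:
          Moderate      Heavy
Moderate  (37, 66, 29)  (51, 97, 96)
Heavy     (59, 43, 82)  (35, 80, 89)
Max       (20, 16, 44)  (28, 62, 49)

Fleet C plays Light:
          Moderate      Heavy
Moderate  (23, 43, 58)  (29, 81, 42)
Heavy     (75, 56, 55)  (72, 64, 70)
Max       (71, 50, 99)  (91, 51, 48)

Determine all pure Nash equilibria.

Fleet A against (Moderate, Rest): payoffs 37, 59, 20 → best response Heavy.
Fleet A against (Moderate, Light): payoffs 23, 75, 71 → best response Heavy.
Fleet A against (Heavy, Rest): payoffs 51, 35, 28 → best response Moderate.
Fleet A against (Heavy, Light): payoffs 29, 72, 91 → best response Max.
Fleet B against (Moderate, Rest): payoffs 66, 97 → best response Heavy.
Fleet B against (Moderate, Light): payoffs 43, 81 → best response Heavy.
Fleet B against (Heavy, Rest): payoffs 43, 80 → best response Heavy.
Fleet B against (Heavy, Light): payoffs 56, 64 → best response Heavy.
Fleet B against (Max, Rest): payoffs 16, 62 → best response Heavy.
Fleet B against (Max, Light): payoffs 50, 51 → best response Heavy.
Fleet C against (Moderate, Moderate): payoffs 29, 58 → best response Light.
Fleet C against (Moderate, Heavy): payoffs 96, 42 → best response Rest.
Fleet C against (Heavy, Moderate): payoffs 82, 55 → best response Rest.
Fleet C against (Heavy, Heavy): payoffs 89, 70 → best response Rest.
Fleet C against (Max, Moderate): payoffs 44, 99 → best response Light.
Fleet C against (Max, Heavy): payoffs 49, 48 → best response Rest.
Mutual best responses: (Moderate, Heavy, Rest).

Pure NE: (Moderate, Heavy, Rest)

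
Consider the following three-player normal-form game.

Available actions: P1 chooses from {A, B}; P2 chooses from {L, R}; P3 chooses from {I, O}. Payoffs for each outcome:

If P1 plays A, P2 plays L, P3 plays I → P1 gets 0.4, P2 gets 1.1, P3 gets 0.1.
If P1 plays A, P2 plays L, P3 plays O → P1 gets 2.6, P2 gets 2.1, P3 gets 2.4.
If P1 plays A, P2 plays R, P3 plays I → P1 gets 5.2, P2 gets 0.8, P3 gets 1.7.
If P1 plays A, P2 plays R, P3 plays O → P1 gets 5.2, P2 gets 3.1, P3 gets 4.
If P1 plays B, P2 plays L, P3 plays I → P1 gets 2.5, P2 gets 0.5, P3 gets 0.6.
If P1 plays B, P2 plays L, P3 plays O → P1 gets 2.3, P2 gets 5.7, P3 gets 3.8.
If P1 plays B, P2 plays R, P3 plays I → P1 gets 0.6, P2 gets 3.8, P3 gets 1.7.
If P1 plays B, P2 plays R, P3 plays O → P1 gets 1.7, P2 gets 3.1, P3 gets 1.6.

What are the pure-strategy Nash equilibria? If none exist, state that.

Mark each player's best response to every combination of opponents' strategies; a profile where every player is best-responding is a pure Nash equilibrium.
P1 against (L, I): payoffs 0.4, 2.5 → best response B.
P1 against (L, O): payoffs 2.6, 2.3 → best response A.
P1 against (R, I): payoffs 5.2, 0.6 → best response A.
P1 against (R, O): payoffs 5.2, 1.7 → best response A.
P2 against (A, I): payoffs 1.1, 0.8 → best response L.
P2 against (A, O): payoffs 2.1, 3.1 → best response R.
P2 against (B, I): payoffs 0.5, 3.8 → best response R.
P2 against (B, O): payoffs 5.7, 3.1 → best response L.
P3 against (A, L): payoffs 0.1, 2.4 → best response O.
P3 against (A, R): payoffs 1.7, 4 → best response O.
P3 against (B, L): payoffs 0.6, 3.8 → best response O.
P3 against (B, R): payoffs 1.7, 1.6 → best response I.
Mutual best responses: (A, R, O).

Pure NE: (A, R, O)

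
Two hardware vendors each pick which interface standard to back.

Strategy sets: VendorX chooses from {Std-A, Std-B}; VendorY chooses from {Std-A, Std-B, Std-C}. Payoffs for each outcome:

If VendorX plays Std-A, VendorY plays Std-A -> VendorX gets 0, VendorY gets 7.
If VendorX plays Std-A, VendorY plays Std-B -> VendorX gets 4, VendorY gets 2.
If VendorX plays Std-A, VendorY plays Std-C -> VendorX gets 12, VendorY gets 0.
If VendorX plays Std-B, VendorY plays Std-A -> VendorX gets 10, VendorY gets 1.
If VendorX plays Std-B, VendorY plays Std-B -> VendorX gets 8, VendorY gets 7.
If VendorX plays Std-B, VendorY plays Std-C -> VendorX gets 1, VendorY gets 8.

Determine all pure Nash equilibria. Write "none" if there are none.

none

Check each profile: it is a Nash equilibrium iff no player can strictly gain by switching unilaterally.
(Std-A, Std-A): VendorX can switch to Std-B (0 → 10). Not NE.
(Std-A, Std-B): VendorX can switch to Std-B (4 → 8). Not NE.
(Std-A, Std-C): VendorY can switch to Std-A (0 → 7). Not NE.
(Std-B, Std-A): VendorY can switch to Std-B (1 → 7). Not NE.
(Std-B, Std-B): VendorY can switch to Std-C (7 → 8). Not NE.
(Std-B, Std-C): VendorX can switch to Std-A (1 → 12). Not NE.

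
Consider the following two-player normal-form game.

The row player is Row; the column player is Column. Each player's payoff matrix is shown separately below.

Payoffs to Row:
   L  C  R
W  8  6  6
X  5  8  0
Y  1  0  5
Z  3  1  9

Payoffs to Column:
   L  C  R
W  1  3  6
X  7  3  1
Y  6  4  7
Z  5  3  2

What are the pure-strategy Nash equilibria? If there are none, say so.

(W, L): Column can switch to C (1 → 3). Not NE.
(W, C): Row can switch to X (6 → 8). Not NE.
(W, R): Row can switch to Z (6 → 9). Not NE.
(X, L): Row can switch to W (5 → 8). Not NE.
(X, C): Column can switch to L (3 → 7). Not NE.
(X, R): Row can switch to W (0 → 6). Not NE.
(Y, L): Row can switch to W (1 → 8). Not NE.
(Y, C): Row can switch to W (0 → 6). Not NE.
(Y, R): Row can switch to W (5 → 6). Not NE.
(Z, L): Row can switch to W (3 → 8). Not NE.
(The remaining 2 profiles each have a profitable deviation by the same check.)

There is no pure-strategy Nash equilibrium.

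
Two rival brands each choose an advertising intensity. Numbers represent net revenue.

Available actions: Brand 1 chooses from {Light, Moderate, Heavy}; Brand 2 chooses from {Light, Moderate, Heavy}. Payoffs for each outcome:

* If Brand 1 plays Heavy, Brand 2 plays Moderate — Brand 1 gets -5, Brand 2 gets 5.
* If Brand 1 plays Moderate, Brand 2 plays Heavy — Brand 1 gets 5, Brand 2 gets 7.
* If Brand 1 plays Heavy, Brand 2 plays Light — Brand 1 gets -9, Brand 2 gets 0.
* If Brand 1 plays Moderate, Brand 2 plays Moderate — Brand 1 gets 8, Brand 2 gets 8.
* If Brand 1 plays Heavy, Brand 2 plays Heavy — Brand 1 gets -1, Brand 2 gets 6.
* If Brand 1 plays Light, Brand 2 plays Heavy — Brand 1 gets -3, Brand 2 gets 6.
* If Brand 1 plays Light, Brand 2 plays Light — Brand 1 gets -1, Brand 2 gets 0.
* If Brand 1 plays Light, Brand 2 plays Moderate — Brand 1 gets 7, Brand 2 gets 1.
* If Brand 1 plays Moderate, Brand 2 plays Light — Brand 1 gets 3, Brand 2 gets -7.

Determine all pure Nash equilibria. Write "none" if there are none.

(Light, Light): Brand 1 can switch to Moderate (-1 → 3). Not NE.
(Light, Moderate): Brand 1 can switch to Moderate (7 → 8). Not NE.
(Light, Heavy): Brand 1 can switch to Moderate (-3 → 5). Not NE.
(Moderate, Light): Brand 2 can switch to Moderate (-7 → 8). Not NE.
(Moderate, Moderate): Brand 1 gets 8, best alternative 7; Brand 2 gets 8, best alternative 7. No profitable deviation — NE.
(Moderate, Heavy): Brand 2 can switch to Moderate (7 → 8). Not NE.
(Heavy, Light): Brand 1 can switch to Light (-9 → -1). Not NE.
(Heavy, Moderate): Brand 1 can switch to Light (-5 → 7). Not NE.
(Heavy, Heavy): Brand 1 can switch to Moderate (-1 → 5). Not NE.

(Moderate, Moderate)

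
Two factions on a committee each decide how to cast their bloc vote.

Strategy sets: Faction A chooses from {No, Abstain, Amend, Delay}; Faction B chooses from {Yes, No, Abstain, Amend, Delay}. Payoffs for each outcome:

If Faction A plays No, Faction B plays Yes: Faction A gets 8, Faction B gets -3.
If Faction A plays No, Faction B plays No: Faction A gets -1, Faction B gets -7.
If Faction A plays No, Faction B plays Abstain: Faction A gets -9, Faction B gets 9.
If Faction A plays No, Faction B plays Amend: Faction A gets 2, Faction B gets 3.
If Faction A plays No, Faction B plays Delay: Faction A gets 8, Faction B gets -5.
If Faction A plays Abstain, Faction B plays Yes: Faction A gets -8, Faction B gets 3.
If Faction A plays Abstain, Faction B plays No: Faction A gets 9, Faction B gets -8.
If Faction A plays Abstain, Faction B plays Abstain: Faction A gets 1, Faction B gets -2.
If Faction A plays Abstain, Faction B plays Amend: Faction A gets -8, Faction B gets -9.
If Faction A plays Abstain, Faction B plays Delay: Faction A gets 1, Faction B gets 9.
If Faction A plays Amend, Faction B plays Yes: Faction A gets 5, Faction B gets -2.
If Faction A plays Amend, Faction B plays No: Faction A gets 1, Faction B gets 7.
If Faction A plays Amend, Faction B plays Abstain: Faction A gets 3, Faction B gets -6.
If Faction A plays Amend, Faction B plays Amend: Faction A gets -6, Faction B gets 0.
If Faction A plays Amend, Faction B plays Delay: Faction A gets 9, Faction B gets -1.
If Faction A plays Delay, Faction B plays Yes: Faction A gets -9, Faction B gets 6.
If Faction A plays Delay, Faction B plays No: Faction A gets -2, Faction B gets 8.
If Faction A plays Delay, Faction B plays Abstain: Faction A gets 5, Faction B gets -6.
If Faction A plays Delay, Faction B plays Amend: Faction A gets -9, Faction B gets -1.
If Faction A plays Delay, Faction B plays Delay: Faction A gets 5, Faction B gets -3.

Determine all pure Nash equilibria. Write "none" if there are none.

This game has no pure Nash equilibrium.

Faction A against Yes: payoffs 8, -8, 5, -9 → best response No.
Faction A against No: payoffs -1, 9, 1, -2 → best response Abstain.
Faction A against Abstain: payoffs -9, 1, 3, 5 → best response Delay.
Faction A against Amend: payoffs 2, -8, -6, -9 → best response No.
Faction A against Delay: payoffs 8, 1, 9, 5 → best response Amend.
Faction B against No: payoffs -3, -7, 9, 3, -5 → best response Abstain.
Faction B against Abstain: payoffs 3, -8, -2, -9, 9 → best response Delay.
Faction B against Amend: payoffs -2, 7, -6, 0, -1 → best response No.
Faction B against Delay: payoffs 6, 8, -6, -1, -3 → best response No.
No profile is a mutual best response for all players.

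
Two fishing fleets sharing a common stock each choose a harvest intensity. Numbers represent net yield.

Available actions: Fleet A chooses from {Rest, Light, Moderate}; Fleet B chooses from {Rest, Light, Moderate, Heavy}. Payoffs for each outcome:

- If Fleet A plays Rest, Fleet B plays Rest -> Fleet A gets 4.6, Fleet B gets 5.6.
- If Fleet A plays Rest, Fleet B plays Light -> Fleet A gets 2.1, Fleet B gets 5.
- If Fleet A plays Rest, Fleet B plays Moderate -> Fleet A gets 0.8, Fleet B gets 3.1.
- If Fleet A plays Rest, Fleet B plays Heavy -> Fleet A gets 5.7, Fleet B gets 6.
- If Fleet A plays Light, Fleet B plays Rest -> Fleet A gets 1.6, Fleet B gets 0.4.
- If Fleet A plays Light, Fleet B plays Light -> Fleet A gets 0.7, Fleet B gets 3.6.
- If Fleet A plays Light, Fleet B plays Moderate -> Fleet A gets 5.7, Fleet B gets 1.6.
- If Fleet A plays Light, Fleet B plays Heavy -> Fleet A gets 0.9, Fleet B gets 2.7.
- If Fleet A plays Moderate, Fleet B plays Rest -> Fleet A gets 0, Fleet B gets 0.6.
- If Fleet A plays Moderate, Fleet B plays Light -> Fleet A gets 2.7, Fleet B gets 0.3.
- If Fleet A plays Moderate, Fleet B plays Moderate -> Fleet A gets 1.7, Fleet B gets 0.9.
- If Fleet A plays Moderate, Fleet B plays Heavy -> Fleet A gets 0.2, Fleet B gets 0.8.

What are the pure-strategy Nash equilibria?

(Rest, Heavy)

Check each profile: it is a Nash equilibrium iff no player can strictly gain by switching unilaterally.
(Rest, Rest): Fleet B can switch to Heavy (5.6 → 6). Not NE.
(Rest, Light): Fleet A can switch to Moderate (2.1 → 2.7). Not NE.
(Rest, Moderate): Fleet A can switch to Light (0.8 → 5.7). Not NE.
(Rest, Heavy): Fleet A gets 5.7, best alternative 0.9; Fleet B gets 6, best alternative 5.6. No profitable deviation — NE.
(Light, Rest): Fleet A can switch to Rest (1.6 → 4.6). Not NE.
(Light, Light): Fleet A can switch to Rest (0.7 → 2.1). Not NE.
(Light, Moderate): Fleet B can switch to Light (1.6 → 3.6). Not NE.
(Light, Heavy): Fleet A can switch to Rest (0.9 → 5.7). Not NE.
(Moderate, Rest): Fleet A can switch to Rest (0 → 4.6). Not NE.
(Moderate, Light): Fleet B can switch to Rest (0.3 → 0.6). Not NE.
(Moderate, Moderate): Fleet A can switch to Light (1.7 → 5.7). Not NE.
(The remaining 1 profile has a profitable deviation by the same check.)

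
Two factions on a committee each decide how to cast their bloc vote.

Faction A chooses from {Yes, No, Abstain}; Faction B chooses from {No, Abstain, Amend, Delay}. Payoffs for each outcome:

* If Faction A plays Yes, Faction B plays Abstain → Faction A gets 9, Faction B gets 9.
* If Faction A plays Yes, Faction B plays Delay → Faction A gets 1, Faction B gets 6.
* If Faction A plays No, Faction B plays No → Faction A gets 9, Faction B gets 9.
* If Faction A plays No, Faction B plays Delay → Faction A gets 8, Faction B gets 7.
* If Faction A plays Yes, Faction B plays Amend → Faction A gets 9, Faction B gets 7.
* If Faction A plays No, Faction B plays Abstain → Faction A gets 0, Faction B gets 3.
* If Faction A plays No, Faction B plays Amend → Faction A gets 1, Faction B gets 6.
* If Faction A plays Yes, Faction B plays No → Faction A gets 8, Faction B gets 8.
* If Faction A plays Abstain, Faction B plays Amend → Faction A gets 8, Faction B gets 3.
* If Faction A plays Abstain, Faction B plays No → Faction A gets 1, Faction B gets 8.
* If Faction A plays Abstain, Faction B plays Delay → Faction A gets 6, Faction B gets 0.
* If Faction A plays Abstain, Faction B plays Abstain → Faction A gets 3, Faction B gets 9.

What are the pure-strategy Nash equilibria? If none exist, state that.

(Yes, No): Faction A can switch to No (8 → 9). Not NE.
(Yes, Abstain): Faction A gets 9, best alternative 3; Faction B gets 9, best alternative 8. No profitable deviation — NE.
(Yes, Amend): Faction B can switch to No (7 → 8). Not NE.
(Yes, Delay): Faction A can switch to No (1 → 8). Not NE.
(No, No): Faction A gets 9, best alternative 8; Faction B gets 9, best alternative 7. No profitable deviation — NE.
(No, Abstain): Faction A can switch to Yes (0 → 9). Not NE.
(No, Amend): Faction A can switch to Yes (1 → 9). Not NE.
(No, Delay): Faction B can switch to No (7 → 9). Not NE.
(Abstain, No): Faction A can switch to Yes (1 → 8). Not NE.
(Abstain, Abstain): Faction A can switch to Yes (3 → 9). Not NE.
(Abstain, Amend): Faction A can switch to Yes (8 → 9). Not NE.
(Abstain, Delay): Faction A can switch to No (6 → 8). Not NE.

The pure Nash equilibria are (Yes, Abstain), (No, No).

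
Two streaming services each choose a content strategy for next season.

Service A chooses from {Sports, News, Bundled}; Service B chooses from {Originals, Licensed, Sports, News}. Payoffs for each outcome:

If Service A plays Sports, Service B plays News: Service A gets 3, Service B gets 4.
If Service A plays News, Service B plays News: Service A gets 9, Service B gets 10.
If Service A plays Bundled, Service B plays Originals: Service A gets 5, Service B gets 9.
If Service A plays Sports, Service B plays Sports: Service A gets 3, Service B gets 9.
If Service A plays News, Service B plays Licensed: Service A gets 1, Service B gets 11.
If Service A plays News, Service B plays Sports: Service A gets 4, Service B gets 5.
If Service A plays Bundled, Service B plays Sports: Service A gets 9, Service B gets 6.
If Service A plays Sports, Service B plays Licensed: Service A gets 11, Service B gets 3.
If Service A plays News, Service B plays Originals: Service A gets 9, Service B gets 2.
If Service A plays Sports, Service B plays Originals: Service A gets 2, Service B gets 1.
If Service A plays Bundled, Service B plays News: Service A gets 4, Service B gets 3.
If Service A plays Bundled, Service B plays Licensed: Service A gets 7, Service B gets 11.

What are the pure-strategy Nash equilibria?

Service A against Originals: payoffs 2, 9, 5 → best response News.
Service A against Licensed: payoffs 11, 1, 7 → best response Sports.
Service A against Sports: payoffs 3, 4, 9 → best response Bundled.
Service A against News: payoffs 3, 9, 4 → best response News.
Service B against Sports: payoffs 1, 3, 9, 4 → best response Sports.
Service B against News: payoffs 2, 11, 5, 10 → best response Licensed.
Service B against Bundled: payoffs 9, 11, 6, 3 → best response Licensed.
No profile is a mutual best response for all players.

There is no pure-strategy Nash equilibrium.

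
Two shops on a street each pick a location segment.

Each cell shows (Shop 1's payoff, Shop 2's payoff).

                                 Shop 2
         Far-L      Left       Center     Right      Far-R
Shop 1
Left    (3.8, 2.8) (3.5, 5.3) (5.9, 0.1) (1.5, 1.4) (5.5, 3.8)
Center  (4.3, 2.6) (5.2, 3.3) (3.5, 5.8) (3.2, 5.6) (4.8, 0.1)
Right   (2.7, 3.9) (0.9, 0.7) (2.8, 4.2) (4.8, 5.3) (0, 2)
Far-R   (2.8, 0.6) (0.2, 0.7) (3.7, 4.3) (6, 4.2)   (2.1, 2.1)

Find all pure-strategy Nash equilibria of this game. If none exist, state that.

Shop 1 against Far-L: payoffs 3.8, 4.3, 2.7, 2.8 → best response Center.
Shop 1 against Left: payoffs 3.5, 5.2, 0.9, 0.2 → best response Center.
Shop 1 against Center: payoffs 5.9, 3.5, 2.8, 3.7 → best response Left.
Shop 1 against Right: payoffs 1.5, 3.2, 4.8, 6 → best response Far-R.
Shop 1 against Far-R: payoffs 5.5, 4.8, 0, 2.1 → best response Left.
Shop 2 against Left: payoffs 2.8, 5.3, 0.1, 1.4, 3.8 → best response Left.
Shop 2 against Center: payoffs 2.6, 3.3, 5.8, 5.6, 0.1 → best response Center.
Shop 2 against Right: payoffs 3.9, 0.7, 4.2, 5.3, 2 → best response Right.
Shop 2 against Far-R: payoffs 0.6, 0.7, 4.3, 4.2, 2.1 → best response Center.
No profile is a mutual best response for all players.

There is no pure-strategy Nash equilibrium.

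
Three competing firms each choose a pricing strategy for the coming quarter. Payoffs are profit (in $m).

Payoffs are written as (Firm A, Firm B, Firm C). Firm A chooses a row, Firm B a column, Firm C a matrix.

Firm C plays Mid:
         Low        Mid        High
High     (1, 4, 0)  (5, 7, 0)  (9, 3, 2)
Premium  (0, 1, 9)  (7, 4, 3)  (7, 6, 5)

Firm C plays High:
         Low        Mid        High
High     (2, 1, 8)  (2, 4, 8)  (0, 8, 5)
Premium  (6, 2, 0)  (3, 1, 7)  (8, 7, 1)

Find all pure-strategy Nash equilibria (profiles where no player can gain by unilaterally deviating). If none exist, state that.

No pure-strategy Nash equilibrium.

Firm A against (Low, Mid): payoffs 1, 0 → best response High.
Firm A against (Low, High): payoffs 2, 6 → best response Premium.
Firm A against (Mid, Mid): payoffs 5, 7 → best response Premium.
Firm A against (Mid, High): payoffs 2, 3 → best response Premium.
Firm A against (High, Mid): payoffs 9, 7 → best response High.
Firm A against (High, High): payoffs 0, 8 → best response Premium.
Firm B against (High, Mid): payoffs 4, 7, 3 → best response Mid.
Firm B against (High, High): payoffs 1, 4, 8 → best response High.
Firm B against (Premium, Mid): payoffs 1, 4, 6 → best response High.
Firm B against (Premium, High): payoffs 2, 1, 7 → best response High.
Firm C against (High, Low): payoffs 0, 8 → best response High.
Firm C against (High, Mid): payoffs 0, 8 → best response High.
Firm C against (High, High): payoffs 2, 5 → best response High.
Firm C against (Premium, Low): payoffs 9, 0 → best response Mid.
Firm C against (Premium, Mid): payoffs 3, 7 → best response High.
Firm C against (Premium, High): payoffs 5, 1 → best response Mid.
No profile is a mutual best response for all players.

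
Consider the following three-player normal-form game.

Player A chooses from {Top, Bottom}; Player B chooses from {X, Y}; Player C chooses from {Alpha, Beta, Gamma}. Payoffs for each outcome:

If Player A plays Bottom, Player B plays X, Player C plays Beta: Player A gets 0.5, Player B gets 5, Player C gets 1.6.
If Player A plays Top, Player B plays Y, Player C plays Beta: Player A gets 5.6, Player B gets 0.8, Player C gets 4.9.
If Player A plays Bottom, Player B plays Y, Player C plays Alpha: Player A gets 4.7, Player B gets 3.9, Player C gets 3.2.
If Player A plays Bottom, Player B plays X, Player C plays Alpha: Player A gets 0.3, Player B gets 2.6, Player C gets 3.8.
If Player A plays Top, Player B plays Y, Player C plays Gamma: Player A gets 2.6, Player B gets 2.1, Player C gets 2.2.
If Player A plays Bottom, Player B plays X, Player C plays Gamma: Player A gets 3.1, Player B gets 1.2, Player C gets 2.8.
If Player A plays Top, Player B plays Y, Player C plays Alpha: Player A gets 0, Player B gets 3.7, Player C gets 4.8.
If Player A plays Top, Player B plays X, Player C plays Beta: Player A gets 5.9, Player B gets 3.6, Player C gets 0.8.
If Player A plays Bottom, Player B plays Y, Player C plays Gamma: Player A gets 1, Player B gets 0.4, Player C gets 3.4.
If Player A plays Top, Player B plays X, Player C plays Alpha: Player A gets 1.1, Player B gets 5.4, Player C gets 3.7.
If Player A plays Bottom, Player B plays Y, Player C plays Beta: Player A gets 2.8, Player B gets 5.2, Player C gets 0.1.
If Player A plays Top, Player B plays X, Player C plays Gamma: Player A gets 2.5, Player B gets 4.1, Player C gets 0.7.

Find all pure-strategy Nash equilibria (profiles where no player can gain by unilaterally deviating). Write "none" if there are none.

Player A against (X, Alpha): payoffs 1.1, 0.3 → best response Top.
Player A against (X, Beta): payoffs 5.9, 0.5 → best response Top.
Player A against (X, Gamma): payoffs 2.5, 3.1 → best response Bottom.
Player A against (Y, Alpha): payoffs 0, 4.7 → best response Bottom.
Player A against (Y, Beta): payoffs 5.6, 2.8 → best response Top.
Player A against (Y, Gamma): payoffs 2.6, 1 → best response Top.
Player B against (Top, Alpha): payoffs 5.4, 3.7 → best response X.
Player B against (Top, Beta): payoffs 3.6, 0.8 → best response X.
Player B against (Top, Gamma): payoffs 4.1, 2.1 → best response X.
Player B against (Bottom, Alpha): payoffs 2.6, 3.9 → best response Y.
Player B against (Bottom, Beta): payoffs 5, 5.2 → best response Y.
Player B against (Bottom, Gamma): payoffs 1.2, 0.4 → best response X.
Player C against (Top, X): payoffs 3.7, 0.8, 0.7 → best response Alpha.
Player C against (Top, Y): payoffs 4.8, 4.9, 2.2 → best response Beta.
Player C against (Bottom, X): payoffs 3.8, 1.6, 2.8 → best response Alpha.
Player C against (Bottom, Y): payoffs 3.2, 0.1, 3.4 → best response Gamma.
Mutual best responses: (Top, X, Alpha).

(Top, X, Alpha)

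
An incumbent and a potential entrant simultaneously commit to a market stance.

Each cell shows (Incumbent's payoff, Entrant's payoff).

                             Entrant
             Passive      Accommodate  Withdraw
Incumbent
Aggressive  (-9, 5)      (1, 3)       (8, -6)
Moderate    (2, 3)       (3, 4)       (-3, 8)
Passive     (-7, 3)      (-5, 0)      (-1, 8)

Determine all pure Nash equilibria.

No pure-strategy Nash equilibrium.

Incumbent against Passive: payoffs -9, 2, -7 → best response Moderate.
Incumbent against Accommodate: payoffs 1, 3, -5 → best response Moderate.
Incumbent against Withdraw: payoffs 8, -3, -1 → best response Aggressive.
Entrant against Aggressive: payoffs 5, 3, -6 → best response Passive.
Entrant against Moderate: payoffs 3, 4, 8 → best response Withdraw.
Entrant against Passive: payoffs 3, 0, 8 → best response Withdraw.
No profile is a mutual best response for all players.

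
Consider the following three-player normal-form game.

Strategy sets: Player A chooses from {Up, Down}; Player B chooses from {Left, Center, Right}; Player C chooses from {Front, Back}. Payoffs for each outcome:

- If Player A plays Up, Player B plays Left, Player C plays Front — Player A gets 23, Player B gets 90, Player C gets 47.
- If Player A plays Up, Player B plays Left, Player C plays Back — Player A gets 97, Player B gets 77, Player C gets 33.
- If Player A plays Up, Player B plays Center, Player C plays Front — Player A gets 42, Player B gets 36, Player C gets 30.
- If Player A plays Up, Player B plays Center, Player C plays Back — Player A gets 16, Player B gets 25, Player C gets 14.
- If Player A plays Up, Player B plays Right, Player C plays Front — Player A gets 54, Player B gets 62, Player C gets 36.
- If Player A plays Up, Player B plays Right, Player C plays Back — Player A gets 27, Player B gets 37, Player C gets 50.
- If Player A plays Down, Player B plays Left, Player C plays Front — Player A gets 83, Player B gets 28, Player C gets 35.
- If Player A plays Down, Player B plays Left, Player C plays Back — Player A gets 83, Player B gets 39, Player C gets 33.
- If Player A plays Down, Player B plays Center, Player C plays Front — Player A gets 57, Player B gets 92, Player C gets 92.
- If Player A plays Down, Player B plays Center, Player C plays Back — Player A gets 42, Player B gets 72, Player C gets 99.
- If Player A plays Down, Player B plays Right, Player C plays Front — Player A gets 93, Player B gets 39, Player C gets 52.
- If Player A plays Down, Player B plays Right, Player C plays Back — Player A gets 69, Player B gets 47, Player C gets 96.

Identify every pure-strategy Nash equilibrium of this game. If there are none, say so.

Check each profile: it is a Nash equilibrium iff no player can strictly gain by switching unilaterally.
(Up, Left, Front): Player A can switch to Down (23 → 83). Not NE.
(Up, Left, Back): Player C can switch to Front (33 → 47). Not NE.
(Up, Center, Front): Player A can switch to Down (42 → 57). Not NE.
(Up, Center, Back): Player A can switch to Down (16 → 42). Not NE.
(Up, Right, Front): Player A can switch to Down (54 → 93). Not NE.
(Up, Right, Back): Player A can switch to Down (27 → 69). Not NE.
(Down, Left, Front): Player B can switch to Center (28 → 92). Not NE.
(Down, Left, Back): Player A can switch to Up (83 → 97). Not NE.
(Down, Center, Back): Player A gets 42, best alternative 16; Player B gets 72, best alternative 47; Player C gets 99, best alternative 92. No profitable deviation — NE.
(The remaining 3 profiles each have a profitable deviation by the same check.)

Pure NE: (Down, Center, Back)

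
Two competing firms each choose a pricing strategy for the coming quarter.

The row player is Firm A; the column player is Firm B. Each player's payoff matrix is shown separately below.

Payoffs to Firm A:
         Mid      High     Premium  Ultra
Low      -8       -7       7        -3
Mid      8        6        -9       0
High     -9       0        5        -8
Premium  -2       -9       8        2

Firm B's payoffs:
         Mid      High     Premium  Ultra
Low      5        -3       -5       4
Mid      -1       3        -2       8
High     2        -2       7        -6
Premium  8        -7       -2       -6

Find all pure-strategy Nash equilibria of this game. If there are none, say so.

(Low, Mid): Firm A can switch to Mid (-8 → 8). Not NE.
(Low, High): Firm A can switch to Mid (-7 → 6). Not NE.
(Low, Premium): Firm A can switch to Premium (7 → 8). Not NE.
(Low, Ultra): Firm A can switch to Mid (-3 → 0). Not NE.
(Mid, Mid): Firm B can switch to High (-1 → 3). Not NE.
(Mid, High): Firm B can switch to Ultra (3 → 8). Not NE.
(The remaining 10 profiles each have a profitable deviation by the same check.)

This game has no pure Nash equilibrium.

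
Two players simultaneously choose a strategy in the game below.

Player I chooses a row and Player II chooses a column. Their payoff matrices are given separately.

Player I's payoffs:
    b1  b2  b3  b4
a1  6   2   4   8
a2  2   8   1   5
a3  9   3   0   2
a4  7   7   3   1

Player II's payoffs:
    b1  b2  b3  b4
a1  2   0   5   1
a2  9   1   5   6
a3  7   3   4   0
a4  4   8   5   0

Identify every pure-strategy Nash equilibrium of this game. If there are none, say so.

(a1, b3); (a3, b1)

Player I against b1: payoffs 6, 2, 9, 7 → best response a3.
Player I against b2: payoffs 2, 8, 3, 7 → best response a2.
Player I against b3: payoffs 4, 1, 0, 3 → best response a1.
Player I against b4: payoffs 8, 5, 2, 1 → best response a1.
Player II against a1: payoffs 2, 0, 5, 1 → best response b3.
Player II against a2: payoffs 9, 1, 5, 6 → best response b1.
Player II against a3: payoffs 7, 3, 4, 0 → best response b1.
Player II against a4: payoffs 4, 8, 5, 0 → best response b2.
Mutual best responses: (a1, b3); (a3, b1).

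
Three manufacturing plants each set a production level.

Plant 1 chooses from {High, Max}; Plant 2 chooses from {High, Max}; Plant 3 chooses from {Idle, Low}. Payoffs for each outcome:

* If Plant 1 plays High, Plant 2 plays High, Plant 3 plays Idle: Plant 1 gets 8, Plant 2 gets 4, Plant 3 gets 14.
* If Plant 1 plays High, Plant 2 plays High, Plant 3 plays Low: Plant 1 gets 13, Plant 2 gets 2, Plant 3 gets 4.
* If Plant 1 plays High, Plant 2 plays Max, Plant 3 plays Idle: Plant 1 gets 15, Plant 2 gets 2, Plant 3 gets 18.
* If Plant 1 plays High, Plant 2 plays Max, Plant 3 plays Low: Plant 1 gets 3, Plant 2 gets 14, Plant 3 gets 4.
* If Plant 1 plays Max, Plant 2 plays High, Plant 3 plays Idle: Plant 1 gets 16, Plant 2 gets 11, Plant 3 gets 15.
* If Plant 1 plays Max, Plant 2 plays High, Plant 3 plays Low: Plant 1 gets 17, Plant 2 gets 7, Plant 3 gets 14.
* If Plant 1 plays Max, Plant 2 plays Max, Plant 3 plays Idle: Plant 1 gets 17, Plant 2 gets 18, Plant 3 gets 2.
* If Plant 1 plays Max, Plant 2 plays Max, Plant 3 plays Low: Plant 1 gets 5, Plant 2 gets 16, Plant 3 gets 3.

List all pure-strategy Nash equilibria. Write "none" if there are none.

Pure NE: (Max, Max, Low)

Plant 1 against (High, Idle): payoffs 8, 16 → best response Max.
Plant 1 against (High, Low): payoffs 13, 17 → best response Max.
Plant 1 against (Max, Idle): payoffs 15, 17 → best response Max.
Plant 1 against (Max, Low): payoffs 3, 5 → best response Max.
Plant 2 against (High, Idle): payoffs 4, 2 → best response High.
Plant 2 against (High, Low): payoffs 2, 14 → best response Max.
Plant 2 against (Max, Idle): payoffs 11, 18 → best response Max.
Plant 2 against (Max, Low): payoffs 7, 16 → best response Max.
Plant 3 against (High, High): payoffs 14, 4 → best response Idle.
Plant 3 against (High, Max): payoffs 18, 4 → best response Idle.
Plant 3 against (Max, High): payoffs 15, 14 → best response Idle.
Plant 3 against (Max, Max): payoffs 2, 3 → best response Low.
Mutual best responses: (Max, Max, Low).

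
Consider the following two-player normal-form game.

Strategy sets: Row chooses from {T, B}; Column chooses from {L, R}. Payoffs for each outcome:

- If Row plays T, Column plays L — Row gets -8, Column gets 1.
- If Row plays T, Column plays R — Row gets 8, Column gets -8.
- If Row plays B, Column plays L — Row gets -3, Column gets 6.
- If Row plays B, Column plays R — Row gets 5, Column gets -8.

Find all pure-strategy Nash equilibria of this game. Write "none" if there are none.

The unique pure-strategy Nash equilibrium is (B, L).

Check each profile: it is a Nash equilibrium iff no player can strictly gain by switching unilaterally.
(T, L): Row can switch to B (-8 → -3). Not NE.
(T, R): Column can switch to L (-8 → 1). Not NE.
(B, L): Row gets -3, best alternative -8; Column gets 6, best alternative -8. No profitable deviation — NE.
(B, R): Row can switch to T (5 → 8). Not NE.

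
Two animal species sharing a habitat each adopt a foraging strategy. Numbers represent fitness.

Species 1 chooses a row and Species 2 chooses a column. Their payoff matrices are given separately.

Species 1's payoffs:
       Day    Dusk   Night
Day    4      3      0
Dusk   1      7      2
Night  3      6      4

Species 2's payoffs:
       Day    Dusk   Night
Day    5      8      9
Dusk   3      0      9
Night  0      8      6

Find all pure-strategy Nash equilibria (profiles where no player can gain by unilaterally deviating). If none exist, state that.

This game has no pure Nash equilibrium.

Mark each player's best response to every combination of opponents' strategies; a profile where every player is best-responding is a pure Nash equilibrium.
Species 1 against Day: payoffs 4, 1, 3 → best response Day.
Species 1 against Dusk: payoffs 3, 7, 6 → best response Dusk.
Species 1 against Night: payoffs 0, 2, 4 → best response Night.
Species 2 against Day: payoffs 5, 8, 9 → best response Night.
Species 2 against Dusk: payoffs 3, 0, 9 → best response Night.
Species 2 against Night: payoffs 0, 8, 6 → best response Dusk.
No profile is a mutual best response for all players.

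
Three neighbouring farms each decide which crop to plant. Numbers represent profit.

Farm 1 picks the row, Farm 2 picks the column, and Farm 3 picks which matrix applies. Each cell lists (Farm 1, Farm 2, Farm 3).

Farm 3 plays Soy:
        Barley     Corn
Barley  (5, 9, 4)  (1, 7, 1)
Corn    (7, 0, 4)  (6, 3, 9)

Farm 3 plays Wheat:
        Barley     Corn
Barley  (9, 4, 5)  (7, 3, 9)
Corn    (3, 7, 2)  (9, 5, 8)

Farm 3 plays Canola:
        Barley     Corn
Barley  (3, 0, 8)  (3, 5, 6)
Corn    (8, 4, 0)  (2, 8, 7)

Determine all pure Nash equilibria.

Farm 1 against (Barley, Soy): payoffs 5, 7 → best response Corn.
Farm 1 against (Barley, Wheat): payoffs 9, 3 → best response Barley.
Farm 1 against (Barley, Canola): payoffs 3, 8 → best response Corn.
Farm 1 against (Corn, Soy): payoffs 1, 6 → best response Corn.
Farm 1 against (Corn, Wheat): payoffs 7, 9 → best response Corn.
Farm 1 against (Corn, Canola): payoffs 3, 2 → best response Barley.
Farm 2 against (Barley, Soy): payoffs 9, 7 → best response Barley.
Farm 2 against (Barley, Wheat): payoffs 4, 3 → best response Barley.
Farm 2 against (Barley, Canola): payoffs 0, 5 → best response Corn.
Farm 2 against (Corn, Soy): payoffs 0, 3 → best response Corn.
Farm 2 against (Corn, Wheat): payoffs 7, 5 → best response Barley.
Farm 2 against (Corn, Canola): payoffs 4, 8 → best response Corn.
Farm 3 against (Barley, Barley): payoffs 4, 5, 8 → best response Canola.
Farm 3 against (Barley, Corn): payoffs 1, 9, 6 → best response Wheat.
Farm 3 against (Corn, Barley): payoffs 4, 2, 0 → best response Soy.
Farm 3 against (Corn, Corn): payoffs 9, 8, 7 → best response Soy.
Mutual best responses: (Corn, Corn, Soy).

(Corn, Corn, Soy)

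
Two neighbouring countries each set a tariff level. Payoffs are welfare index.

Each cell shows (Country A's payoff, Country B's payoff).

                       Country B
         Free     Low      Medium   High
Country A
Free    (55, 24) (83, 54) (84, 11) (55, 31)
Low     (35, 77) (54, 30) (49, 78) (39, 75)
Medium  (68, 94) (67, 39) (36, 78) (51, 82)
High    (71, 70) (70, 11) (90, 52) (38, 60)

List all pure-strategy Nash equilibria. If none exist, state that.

(Free, Low), (High, Free)

Country A against Free: payoffs 55, 35, 68, 71 → best response High.
Country A against Low: payoffs 83, 54, 67, 70 → best response Free.
Country A against Medium: payoffs 84, 49, 36, 90 → best response High.
Country A against High: payoffs 55, 39, 51, 38 → best response Free.
Country B against Free: payoffs 24, 54, 11, 31 → best response Low.
Country B against Low: payoffs 77, 30, 78, 75 → best response Medium.
Country B against Medium: payoffs 94, 39, 78, 82 → best response Free.
Country B against High: payoffs 70, 11, 52, 60 → best response Free.
Mutual best responses: (Free, Low); (High, Free).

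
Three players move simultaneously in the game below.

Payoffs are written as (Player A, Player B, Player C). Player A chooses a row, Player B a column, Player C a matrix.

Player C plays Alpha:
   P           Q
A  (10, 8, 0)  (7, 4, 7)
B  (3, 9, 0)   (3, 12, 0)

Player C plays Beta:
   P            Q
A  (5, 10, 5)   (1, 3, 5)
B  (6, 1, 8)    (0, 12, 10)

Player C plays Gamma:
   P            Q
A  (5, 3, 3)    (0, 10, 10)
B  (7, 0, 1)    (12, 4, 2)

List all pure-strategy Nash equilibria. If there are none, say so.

For each strategy profile, look for a profitable unilateral deviation.
(A, P, Alpha): Player C can switch to Beta (0 → 5). Not NE.
(A, P, Beta): Player A can switch to B (5 → 6). Not NE.
(A, P, Gamma): Player A can switch to B (5 → 7). Not NE.
(A, Q, Alpha): Player B can switch to P (4 → 8). Not NE.
(A, Q, Beta): Player B can switch to P (3 → 10). Not NE.
(A, Q, Gamma): Player A can switch to B (0 → 12). Not NE.
(B, P, Alpha): Player A can switch to A (3 → 10). Not NE.
(B, P, Beta): Player B can switch to Q (1 → 12). Not NE.
(B, P, Gamma): Player B can switch to Q (0 → 4). Not NE.
(B, Q, Alpha): Player A can switch to A (3 → 7). Not NE.
(B, Q, Beta): Player A can switch to A (0 → 1). Not NE.
(B, Q, Gamma): Player C can switch to Beta (2 → 10). Not NE.

This game has no pure Nash equilibrium.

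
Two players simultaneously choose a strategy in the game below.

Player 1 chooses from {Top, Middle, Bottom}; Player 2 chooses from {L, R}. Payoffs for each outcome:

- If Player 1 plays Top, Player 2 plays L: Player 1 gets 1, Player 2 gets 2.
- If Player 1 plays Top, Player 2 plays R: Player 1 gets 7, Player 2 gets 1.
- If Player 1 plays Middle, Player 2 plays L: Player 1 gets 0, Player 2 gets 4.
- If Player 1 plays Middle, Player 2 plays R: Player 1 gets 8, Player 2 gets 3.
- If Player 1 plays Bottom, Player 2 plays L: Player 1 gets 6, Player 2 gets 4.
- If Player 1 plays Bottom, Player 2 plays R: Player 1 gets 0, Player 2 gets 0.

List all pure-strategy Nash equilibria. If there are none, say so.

Mark each player's best response to every combination of opponents' strategies; a profile where every player is best-responding is a pure Nash equilibrium.
Player 1 against L: payoffs 1, 0, 6 → best response Bottom.
Player 1 against R: payoffs 7, 8, 0 → best response Middle.
Player 2 against Top: payoffs 2, 1 → best response L.
Player 2 against Middle: payoffs 4, 3 → best response L.
Player 2 against Bottom: payoffs 4, 0 → best response L.
Mutual best responses: (Bottom, L).

Pure NE: (Bottom, L)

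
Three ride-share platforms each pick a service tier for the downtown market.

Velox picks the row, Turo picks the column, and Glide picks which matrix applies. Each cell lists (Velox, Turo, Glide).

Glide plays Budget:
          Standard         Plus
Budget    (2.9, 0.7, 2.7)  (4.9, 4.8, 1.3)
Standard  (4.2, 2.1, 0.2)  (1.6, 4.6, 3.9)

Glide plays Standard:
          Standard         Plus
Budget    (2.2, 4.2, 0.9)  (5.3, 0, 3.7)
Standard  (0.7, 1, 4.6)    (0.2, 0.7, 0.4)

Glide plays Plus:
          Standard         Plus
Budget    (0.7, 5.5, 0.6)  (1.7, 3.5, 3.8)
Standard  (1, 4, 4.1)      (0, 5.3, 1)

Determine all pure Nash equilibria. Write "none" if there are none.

This game has no pure Nash equilibrium.

(Budget, Standard, Budget): Velox can switch to Standard (2.9 → 4.2). Not NE.
(Budget, Standard, Standard): Glide can switch to Budget (0.9 → 2.7). Not NE.
(Budget, Standard, Plus): Velox can switch to Standard (0.7 → 1). Not NE.
(Budget, Plus, Budget): Glide can switch to Standard (1.3 → 3.7). Not NE.
(Budget, Plus, Standard): Turo can switch to Standard (0 → 4.2). Not NE.
(Budget, Plus, Plus): Turo can switch to Standard (3.5 → 5.5). Not NE.
(Standard, Standard, Budget): Turo can switch to Plus (2.1 → 4.6). Not NE.
(Standard, Standard, Standard): Velox can switch to Budget (0.7 → 2.2). Not NE.
(The remaining 4 profiles each have a profitable deviation by the same check.)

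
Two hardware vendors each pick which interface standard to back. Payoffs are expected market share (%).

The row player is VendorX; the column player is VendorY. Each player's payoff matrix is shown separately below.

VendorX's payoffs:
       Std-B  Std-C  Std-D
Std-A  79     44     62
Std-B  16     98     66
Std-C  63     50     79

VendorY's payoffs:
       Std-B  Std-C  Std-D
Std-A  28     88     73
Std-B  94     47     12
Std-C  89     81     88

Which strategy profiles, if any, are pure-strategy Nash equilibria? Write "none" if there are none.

(Std-A, Std-B): VendorY can switch to Std-C (28 → 88). Not NE.
(Std-A, Std-C): VendorX can switch to Std-B (44 → 98). Not NE.
(Std-A, Std-D): VendorX can switch to Std-B (62 → 66). Not NE.
(Std-B, Std-B): VendorX can switch to Std-A (16 → 79). Not NE.
(Std-B, Std-C): VendorY can switch to Std-B (47 → 94). Not NE.
(Std-B, Std-D): VendorX can switch to Std-C (66 → 79). Not NE.
(The remaining 3 profiles each have a profitable deviation by the same check.)

There is no pure-strategy Nash equilibrium.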